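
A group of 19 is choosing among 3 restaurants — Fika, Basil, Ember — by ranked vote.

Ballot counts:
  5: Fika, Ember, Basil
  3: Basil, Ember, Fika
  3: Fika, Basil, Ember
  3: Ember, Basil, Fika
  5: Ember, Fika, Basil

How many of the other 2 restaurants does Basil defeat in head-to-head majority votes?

Basil against each rival (19 friends):
Basil vs Fika: 3+3 = 6 for Basil, 13 for Fika — Fika by 13–6.
Basil vs Ember: Basil is ranked higher on 3+3 = 6 ballots, Ember on 13. Ember wins 13–6.
Basil beats no one; loses to Fika, Ember — 0 pairwise wins.

0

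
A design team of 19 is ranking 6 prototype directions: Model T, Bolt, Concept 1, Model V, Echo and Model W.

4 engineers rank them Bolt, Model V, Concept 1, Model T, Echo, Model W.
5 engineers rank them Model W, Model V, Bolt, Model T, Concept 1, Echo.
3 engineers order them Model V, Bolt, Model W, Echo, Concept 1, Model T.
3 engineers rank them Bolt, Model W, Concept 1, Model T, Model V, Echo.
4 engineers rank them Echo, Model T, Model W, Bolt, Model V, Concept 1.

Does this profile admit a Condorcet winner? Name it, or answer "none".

Head-to-head results (19 engineers):
Model T vs Bolt: Model T is ranked higher on 4 ballots, Bolt on 15. Bolt wins 15–4.
Model T vs Concept 1: Model T is ranked higher on 5+4 = 9 ballots, Concept 1 on 10. Concept 1 wins 10–9.
Model T vs Model V: Model T preferred on 3+4 = 7 ballots; Model V wins 12–7.
Model T vs Echo: Model T preferred on 4+5+3 = 12 ballots; Model T wins 12–7.
Model T vs Model W: 8 to 11, Model W.
Bolt vs Concept 1: Bolt preferred on 4+5+3+3+4 = 19 ballots; Bolt wins 19–0.
Bolt vs Model V: Bolt preferred on 4+3+4 = 11 ballots; Bolt wins 11–8.
Bolt vs Echo: 15 to 4, Bolt.
Bolt vs Model W: 4+3+3 = 10 for Bolt, 9 for Model W — Bolt by 10–9.
Concept 1 vs Model V: Concept 1 is ranked higher on 3 ballots, Model V on 16. Model V wins 16–3.
Concept 1 vs Echo: 12 to 7, Concept 1.
Concept 1 vs Model W: Concept 1 is ranked higher on 4 ballots, Model W on 15. Model W wins 15–4.
Model V vs Echo: Model V is ranked higher on 4+5+3+3 = 15 ballots, Echo on 4. Model V wins 15–4.
Model V vs Model W: 4+3 = 7 for Model V, 12 for Model W — Model W by 12–7.
Echo vs Model W: 4+4 = 8 for Echo, 11 for Model W — Model W by 11–8.
Bolt wins every pairwise contest, so Bolt is the Condorcet winner.

Bolt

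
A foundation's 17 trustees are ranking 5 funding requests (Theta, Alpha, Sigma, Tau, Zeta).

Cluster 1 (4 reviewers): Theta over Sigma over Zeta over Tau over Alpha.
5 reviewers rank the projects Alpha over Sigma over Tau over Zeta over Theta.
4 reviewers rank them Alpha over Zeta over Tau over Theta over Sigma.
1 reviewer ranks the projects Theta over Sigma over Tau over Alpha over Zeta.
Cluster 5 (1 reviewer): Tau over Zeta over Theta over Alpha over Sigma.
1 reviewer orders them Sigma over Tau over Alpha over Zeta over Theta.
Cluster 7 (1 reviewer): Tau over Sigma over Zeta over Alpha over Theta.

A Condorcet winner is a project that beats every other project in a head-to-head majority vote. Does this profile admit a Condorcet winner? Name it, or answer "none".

Check each pair by majority over 17 ballots:
Theta vs Alpha: Alpha, 11–6.
Theta–Sigma: Theta 10–7.
Theta vs Tau: Tau, 12–5.
Theta–Zeta: Zeta 12–5.
Alpha vs Sigma: Alpha wins 10–7.
Alpha–Tau: Alpha 9–8.
Alpha–Zeta: Alpha 11–6.
Sigma vs Tau: Sigma wins 11–6.
Sigma vs Zeta: Sigma wins 12–5.
Tau vs Zeta: Tau, 9–8.
Alpha wins every pairwise contest, so Alpha is the Condorcet winner.

Alpha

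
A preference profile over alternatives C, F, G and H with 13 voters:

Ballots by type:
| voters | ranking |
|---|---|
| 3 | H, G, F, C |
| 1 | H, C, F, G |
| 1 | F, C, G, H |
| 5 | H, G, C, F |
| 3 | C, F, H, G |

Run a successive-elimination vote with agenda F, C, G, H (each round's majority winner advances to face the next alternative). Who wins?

H

Round 1: F vs C — 4–9, C advances.
Round 2: C vs G — 5–8, G advances.
Round 3: G vs H — 1–12, H advances.
H survives the agenda.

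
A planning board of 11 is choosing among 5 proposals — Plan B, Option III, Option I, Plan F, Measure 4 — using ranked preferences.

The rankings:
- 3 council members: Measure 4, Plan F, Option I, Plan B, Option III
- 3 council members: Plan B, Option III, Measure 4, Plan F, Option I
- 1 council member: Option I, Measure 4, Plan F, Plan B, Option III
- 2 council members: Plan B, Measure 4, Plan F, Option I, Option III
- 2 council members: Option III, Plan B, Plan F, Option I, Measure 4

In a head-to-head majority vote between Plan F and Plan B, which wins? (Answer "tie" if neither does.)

Ballots ranking Plan F above Plan B: 3 + 1 = 4.
Ballots ranking Plan B above Plan F: 11 − 4 = 7.
Plan B wins the head-to-head 7–4.

Plan B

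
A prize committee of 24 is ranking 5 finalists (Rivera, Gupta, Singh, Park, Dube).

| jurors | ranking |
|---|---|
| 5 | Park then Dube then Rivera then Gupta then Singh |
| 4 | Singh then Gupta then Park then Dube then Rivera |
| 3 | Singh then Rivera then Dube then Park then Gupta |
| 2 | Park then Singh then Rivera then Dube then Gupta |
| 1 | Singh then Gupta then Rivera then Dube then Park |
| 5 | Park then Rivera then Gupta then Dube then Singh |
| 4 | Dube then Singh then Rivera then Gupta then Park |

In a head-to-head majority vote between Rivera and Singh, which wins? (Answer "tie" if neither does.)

Singh

Ballots ranking Rivera above Singh: 5 + 5 = 10.
Ballots ranking Singh above Rivera: 24 − 10 = 14.
Singh wins the head-to-head 14–10.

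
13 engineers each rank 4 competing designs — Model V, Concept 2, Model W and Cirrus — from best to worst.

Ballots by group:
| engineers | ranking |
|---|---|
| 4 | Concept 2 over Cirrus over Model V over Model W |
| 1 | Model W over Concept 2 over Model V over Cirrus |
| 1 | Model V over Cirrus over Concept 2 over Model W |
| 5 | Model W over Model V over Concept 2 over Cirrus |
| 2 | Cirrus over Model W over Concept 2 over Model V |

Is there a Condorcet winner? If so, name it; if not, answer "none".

none

Check each pair by majority over 13 ballots:
Model V vs Concept 2: Model V is ranked higher on 1+5 = 6 ballots, Concept 2 on 7. Concept 2 wins 7–6.
Model V–Model W: Model W 8–5.
Model V vs Cirrus: Model V wins 7–6.
Concept 2–Model W: Model W 8–5.
Concept 2 vs Cirrus: Concept 2, 10–3.
Model W vs Cirrus: Cirrus, 7–6.
No design is unbeaten: Model V loses to Concept 2; Concept 2 loses to Model W; Model W loses to Cirrus; Cirrus loses to Model V. In particular Model V > Cirrus > Model W > Model V is a majority cycle — no Condorcet winner exists.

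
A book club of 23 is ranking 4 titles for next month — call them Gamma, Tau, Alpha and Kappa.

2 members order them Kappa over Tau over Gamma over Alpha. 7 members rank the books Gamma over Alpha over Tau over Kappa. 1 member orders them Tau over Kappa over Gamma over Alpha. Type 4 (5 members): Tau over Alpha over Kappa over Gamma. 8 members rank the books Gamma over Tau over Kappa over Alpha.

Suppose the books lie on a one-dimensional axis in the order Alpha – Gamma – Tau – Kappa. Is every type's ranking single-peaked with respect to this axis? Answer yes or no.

Axis positions: Alpha=1, Gamma=2, Tau=3, Kappa=4.
Type 1 (peak Kappa at position 4): ranking walks positions 4-3-2-1, expanding outward from the peak — single-peaked.
Type 2 (peak Gamma at position 2): ranking walks positions 2-1-3-4, expanding outward from the peak — single-peaked.
Type 3 (peak Tau at position 3): ranking walks positions 3-4-2-1, expanding outward from the peak — single-peaked.
Type 4: ranking walks positions 3-1-4-2; Alpha is ranked above Gamma even though Gamma lies between Alpha and the peak Tau on the axis — preferences dip and rise again. Not single-peaked.
Type 5 (peak Gamma at position 2): ranking walks positions 2-3-4-1, expanding outward from the peak — single-peaked.
Type 4 violates single-peakedness, so the profile is not single-peaked on this axis.

no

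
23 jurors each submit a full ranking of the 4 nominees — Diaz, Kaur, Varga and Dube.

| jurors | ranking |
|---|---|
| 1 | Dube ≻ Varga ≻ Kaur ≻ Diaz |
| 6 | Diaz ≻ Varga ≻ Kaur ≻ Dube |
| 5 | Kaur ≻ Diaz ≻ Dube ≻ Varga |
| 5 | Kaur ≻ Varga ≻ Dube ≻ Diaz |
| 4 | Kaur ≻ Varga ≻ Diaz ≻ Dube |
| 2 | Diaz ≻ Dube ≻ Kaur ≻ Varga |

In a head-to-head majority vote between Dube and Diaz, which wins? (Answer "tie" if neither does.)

Diaz

Ballots ranking Dube above Diaz: 1 + 5 = 6.
Ballots ranking Diaz above Dube: 23 − 6 = 17.
Diaz wins the head-to-head 17–6.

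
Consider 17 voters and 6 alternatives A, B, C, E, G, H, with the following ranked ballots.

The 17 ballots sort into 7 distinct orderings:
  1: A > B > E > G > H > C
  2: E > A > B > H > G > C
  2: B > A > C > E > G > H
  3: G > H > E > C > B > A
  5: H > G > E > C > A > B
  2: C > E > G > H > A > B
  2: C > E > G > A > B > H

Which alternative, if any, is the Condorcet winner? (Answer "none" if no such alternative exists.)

E

Pairwise majorities:
A vs B: A, 12–5.
A vs C: A is ranked higher on 1+2+2 = 5 ballots, C on 12. C wins 12–5.
A vs E: 3 to 14, E.
A vs G: A preferred on 1+2+2 = 5 ballots; G wins 12–5.
A vs H: A is ranked higher on 1+2+2+2 = 7 ballots, H on 10. H wins 10–7.
B vs C: 1+2+2 = 5 for B, 12 for C — C by 12–5.
B vs E: B preferred on 1+2 = 3 ballots; E wins 14–3.
B vs G: B preferred on 1+2+2 = 5 ballots; G wins 12–5.
B vs H: 7 to 10, H.
C vs E: C is ranked higher on 2+2+2 = 6 ballots, E on 11. E wins 11–6.
C vs G: C is ranked higher on 2+2+2 = 6 ballots, G on 11. G wins 11–6.
C vs H: C is ranked higher on 2+2+2 = 6 ballots, H on 11. H wins 11–6.
E vs G: 9 to 8, E.
E vs H: 1+2+2+2+2 = 9 for E, 8 for H — E by 9–8.
G vs H: G is ranked higher on 1+2+3+2+2 = 10 ballots, H on 7. G wins 10–7.
E beats each of A, B, C, G, H — E is the Condorcet winner.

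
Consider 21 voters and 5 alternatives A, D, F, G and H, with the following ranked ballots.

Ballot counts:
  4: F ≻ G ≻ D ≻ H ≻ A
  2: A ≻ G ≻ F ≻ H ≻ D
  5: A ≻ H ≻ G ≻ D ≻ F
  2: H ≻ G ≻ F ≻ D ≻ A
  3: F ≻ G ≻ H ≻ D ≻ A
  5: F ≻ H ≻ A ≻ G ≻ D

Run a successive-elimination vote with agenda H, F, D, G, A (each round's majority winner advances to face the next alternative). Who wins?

Round 1: H vs F — 7–14, F advances.
Round 2: F vs D — 16–5, F advances.
Round 3: F vs G — 12–9, F advances.
Round 4: F vs A — 14–7, F advances.
F survives the agenda.

F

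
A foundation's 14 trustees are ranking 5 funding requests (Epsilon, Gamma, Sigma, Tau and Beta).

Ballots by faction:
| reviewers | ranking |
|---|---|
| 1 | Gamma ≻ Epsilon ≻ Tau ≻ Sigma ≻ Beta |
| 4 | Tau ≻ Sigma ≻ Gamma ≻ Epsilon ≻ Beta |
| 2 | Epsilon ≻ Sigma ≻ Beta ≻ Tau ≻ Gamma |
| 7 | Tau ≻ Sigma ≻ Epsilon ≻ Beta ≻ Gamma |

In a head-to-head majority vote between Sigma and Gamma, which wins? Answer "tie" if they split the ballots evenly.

Ballots ranking Sigma above Gamma: 4 + 2 + 7 = 13.
Ballots ranking Gamma above Sigma: 14 − 13 = 1.
Sigma wins the head-to-head 13–1.

Sigma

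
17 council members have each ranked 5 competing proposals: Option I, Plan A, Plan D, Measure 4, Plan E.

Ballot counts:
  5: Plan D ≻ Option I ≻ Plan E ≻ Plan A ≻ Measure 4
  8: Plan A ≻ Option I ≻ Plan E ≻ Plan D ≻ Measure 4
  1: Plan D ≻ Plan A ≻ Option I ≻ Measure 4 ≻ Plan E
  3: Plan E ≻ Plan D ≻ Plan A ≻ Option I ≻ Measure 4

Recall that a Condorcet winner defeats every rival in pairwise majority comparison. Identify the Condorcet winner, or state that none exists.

Head-to-head results (17 council members):
Option I vs Plan A: 5 to 12, Plan A.
Option I vs Plan D: Option I is ranked higher on 8 ballots, Plan D on 9. Plan D wins 9–8.
Option I vs Measure 4: 17 to 0, Option I.
Option I vs Plan E: Option I is ranked higher on 5+8+1 = 14 ballots, Plan E on 3. Option I wins 14–3.
Plan A vs Plan D: Plan A preferred on 8 ballots; Plan D wins 9–8.
Plan A vs Measure 4: 5+8+1+3 = 17 for Plan A, 0 for Measure 4 — Plan A by 17–0.
Plan A vs Plan E: Plan A preferred on 8+1 = 9 ballots; Plan A wins 9–8.
Plan D vs Measure 4: Plan D is ranked higher on 5+8+1+3 = 17 ballots, Measure 4 on 0. Plan D wins 17–0.
Plan D vs Plan E: 5+1 = 6 for Plan D, 11 for Plan E — Plan E by 11–6.
Measure 4 vs Plan E: Measure 4 preferred on 1 ballot; Plan E wins 16–1.
Every option loses at least once (Option I loses to Plan A; Plan A loses to Plan D; Plan D loses to Plan E; Measure 4 loses to Option I; Plan E loses to Option I). The majority relation contains the cycle Option I > Plan E > Plan D > Option I, so there is no Condorcet winner.

none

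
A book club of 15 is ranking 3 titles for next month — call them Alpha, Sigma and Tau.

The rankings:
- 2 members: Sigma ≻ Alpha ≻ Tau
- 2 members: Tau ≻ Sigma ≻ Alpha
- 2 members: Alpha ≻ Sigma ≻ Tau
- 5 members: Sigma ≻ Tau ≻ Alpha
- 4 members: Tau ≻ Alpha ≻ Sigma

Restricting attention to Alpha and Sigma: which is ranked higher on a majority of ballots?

Sigma

Ballots ranking Alpha above Sigma: 2 + 4 = 6.
Ballots ranking Sigma above Alpha: 15 − 6 = 9.
Sigma wins the head-to-head 9–6.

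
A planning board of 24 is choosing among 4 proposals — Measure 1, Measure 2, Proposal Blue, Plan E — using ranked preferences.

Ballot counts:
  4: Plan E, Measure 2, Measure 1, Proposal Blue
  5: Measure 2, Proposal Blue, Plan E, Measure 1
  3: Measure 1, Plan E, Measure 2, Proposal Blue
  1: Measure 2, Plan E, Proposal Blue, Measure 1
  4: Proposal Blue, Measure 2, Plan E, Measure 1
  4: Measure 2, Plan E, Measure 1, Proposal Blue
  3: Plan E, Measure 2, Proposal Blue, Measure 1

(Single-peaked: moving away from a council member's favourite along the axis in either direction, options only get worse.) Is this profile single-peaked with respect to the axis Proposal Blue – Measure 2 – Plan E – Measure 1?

Axis positions: Proposal Blue=1, Measure 2=2, Plan E=3, Measure 1=4.
Group 1 (peak Plan E at position 3): ranking walks positions 3-2-4-1, expanding outward from the peak — single-peaked.
Group 2 (peak Measure 2 at position 2): ranking walks positions 2-1-3-4, expanding outward from the peak — single-peaked.
Group 3 (peak Measure 1 at position 4): ranking walks positions 4-3-2-1, expanding outward from the peak — single-peaked.
Group 4 (peak Measure 2 at position 2): ranking walks positions 2-3-1-4, expanding outward from the peak — single-peaked.
Group 5 (peak Proposal Blue at position 1): ranking walks positions 1-2-3-4, expanding outward from the peak — single-peaked.
Group 6 (peak Measure 2 at position 2): ranking walks positions 2-3-4-1, expanding outward from the peak — single-peaked.
Group 7 (peak Plan E at position 3): ranking walks positions 3-2-1-4, expanding outward from the peak — single-peaked.
Every ranking is single-peaked on this axis.

yes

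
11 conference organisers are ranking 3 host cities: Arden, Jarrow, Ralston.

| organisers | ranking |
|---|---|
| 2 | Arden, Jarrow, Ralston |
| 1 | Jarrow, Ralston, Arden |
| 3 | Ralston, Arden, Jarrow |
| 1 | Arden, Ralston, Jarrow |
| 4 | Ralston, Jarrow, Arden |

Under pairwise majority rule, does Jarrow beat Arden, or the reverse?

Ballots ranking Jarrow above Arden: 1 + 4 = 5.
Ballots ranking Arden above Jarrow: 11 − 5 = 6.
Arden wins the head-to-head 6–5.

Arden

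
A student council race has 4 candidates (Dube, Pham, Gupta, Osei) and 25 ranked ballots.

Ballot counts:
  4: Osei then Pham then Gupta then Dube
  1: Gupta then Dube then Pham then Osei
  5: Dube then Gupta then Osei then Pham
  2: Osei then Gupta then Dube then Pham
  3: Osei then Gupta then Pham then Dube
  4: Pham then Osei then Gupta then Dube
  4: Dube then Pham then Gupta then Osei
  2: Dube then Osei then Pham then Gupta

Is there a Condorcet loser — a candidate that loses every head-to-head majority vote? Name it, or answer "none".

none

Head-to-head results (25 voters):
Dube vs Pham: Dube is ranked higher on 1+5+2+4+2 = 14 ballots, Pham on 11. Dube wins 14–11.
Dube vs Gupta: 5+4+2 = 11 for Dube, 14 for Gupta — Gupta by 14–11.
Dube vs Osei: Osei wins 13–12.
Pham vs Gupta: Pham wins 14–11.
Pham–Osei: Osei 16–9.
Gupta vs Osei: 1+5+4 = 10 for Gupta, 15 for Osei — Osei by 15–10.
No candidate is winless: Dube beats Pham; Pham beats Gupta; Gupta beats Dube; Osei beats Dube. There is no Condorcet loser.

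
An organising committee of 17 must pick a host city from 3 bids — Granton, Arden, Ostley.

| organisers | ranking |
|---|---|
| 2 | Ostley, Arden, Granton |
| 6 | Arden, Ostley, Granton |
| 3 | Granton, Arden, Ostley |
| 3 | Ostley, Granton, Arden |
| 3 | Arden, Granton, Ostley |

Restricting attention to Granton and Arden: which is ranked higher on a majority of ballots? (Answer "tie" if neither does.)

Ballots ranking Granton above Arden: 3 + 3 = 6.
Ballots ranking Arden above Granton: 17 − 6 = 11.
Arden wins the head-to-head 11–6.

Arden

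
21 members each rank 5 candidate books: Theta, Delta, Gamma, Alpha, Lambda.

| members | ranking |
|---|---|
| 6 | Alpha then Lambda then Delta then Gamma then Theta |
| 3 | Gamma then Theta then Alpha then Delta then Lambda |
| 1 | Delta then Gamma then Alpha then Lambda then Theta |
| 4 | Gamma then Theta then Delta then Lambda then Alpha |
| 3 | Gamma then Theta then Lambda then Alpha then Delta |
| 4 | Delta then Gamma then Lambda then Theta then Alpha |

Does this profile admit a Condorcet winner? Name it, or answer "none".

none

Head-to-head results (21 members):
Theta vs Delta: Delta wins 11–10.
Theta vs Gamma: Gamma wins 21–0.
Theta vs Alpha: Theta, 14–7.
Theta vs Lambda: Lambda, 11–10.
Delta vs Gamma: Delta, 11–10.
Delta vs Alpha: Alpha wins 12–9.
Delta vs Lambda: Delta, 12–9.
Gamma–Alpha: Gamma 15–6.
Gamma vs Lambda: Gamma wins 15–6.
Alpha–Lambda: Lambda 11–10.
Each book drops at least one matchup (Theta loses to Delta; Delta loses to Alpha; Gamma loses to Delta; Alpha loses to Theta; Lambda loses to Delta); the cycle Theta beats Alpha beats Delta beats Theta rules out a Condorcet winner.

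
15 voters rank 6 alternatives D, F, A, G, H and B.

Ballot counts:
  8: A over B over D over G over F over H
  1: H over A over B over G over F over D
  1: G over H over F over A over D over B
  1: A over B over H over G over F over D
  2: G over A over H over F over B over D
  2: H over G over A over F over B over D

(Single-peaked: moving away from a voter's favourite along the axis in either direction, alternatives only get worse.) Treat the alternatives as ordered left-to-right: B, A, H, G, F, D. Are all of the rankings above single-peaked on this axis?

Axis positions: B=1, A=2, H=3, G=4, F=5, D=6.
Faction 1: ranking walks positions 2-1-6-4-5-3; D is ranked above H even though H lies between D and the peak A on the axis — preferences dip and rise again. Not single-peaked.
Faction 2 (peak H at position 3): ranking walks positions 3-2-1-4-5-6, expanding outward from the peak — single-peaked.
Faction 3 (peak G at position 4): ranking walks positions 4-3-5-2-6-1, expanding outward from the peak — single-peaked.
Faction 4 (peak A at position 2): ranking walks positions 2-1-3-4-5-6, expanding outward from the peak — single-peaked.
Faction 5: ranking walks positions 4-2-3-5-1-6; A is ranked above H even though H lies between A and the peak G on the axis — preferences dip and rise again. Not single-peaked.
Faction 6 (peak H at position 3): ranking walks positions 3-4-2-5-1-6, expanding outward from the peak — single-peaked.
Faction 1 violates single-peakedness, so the profile is not single-peaked on this axis.

no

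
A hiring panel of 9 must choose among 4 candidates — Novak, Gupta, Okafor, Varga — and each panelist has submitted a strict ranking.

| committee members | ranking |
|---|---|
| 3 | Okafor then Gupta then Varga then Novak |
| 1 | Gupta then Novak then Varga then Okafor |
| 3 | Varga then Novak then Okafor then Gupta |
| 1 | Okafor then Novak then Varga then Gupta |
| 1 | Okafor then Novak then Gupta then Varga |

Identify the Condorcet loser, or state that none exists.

none

Pairwise majorities:
Novak–Gupta: Novak 5–4.
Novak vs Okafor: Okafor, 5–4.
Novak vs Varga: 3 to 6, Varga.
Gupta vs Okafor: Gupta preferred on 1 ballot; Okafor wins 8–1.
Gupta vs Varga: Gupta preferred on 3+1+1 = 5 ballots; Gupta wins 5–4.
Okafor vs Varga: Okafor preferred on 3+1+1 = 5 ballots; Okafor wins 5–4.
Every candidate wins at least one matchup (Novak beats Gupta; Gupta beats Varga; Okafor beats Novak; Varga beats Novak), so there is no Condorcet loser.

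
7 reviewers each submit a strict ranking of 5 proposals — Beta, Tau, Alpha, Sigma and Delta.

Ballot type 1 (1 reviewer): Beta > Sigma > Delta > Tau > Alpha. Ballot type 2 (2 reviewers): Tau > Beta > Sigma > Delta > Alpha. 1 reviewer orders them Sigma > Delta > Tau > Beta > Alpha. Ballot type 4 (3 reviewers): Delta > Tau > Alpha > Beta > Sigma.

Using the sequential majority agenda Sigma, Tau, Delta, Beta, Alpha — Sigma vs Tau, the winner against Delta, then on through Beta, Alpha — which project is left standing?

Round 1: Sigma vs Tau — 2–5, Tau advances.
Round 2: Tau vs Delta — 2–5, Delta advances.
Round 3: Delta vs Beta — 4–3, Delta advances.
Round 4: Delta vs Alpha — 7–0, Delta advances.
The agenda winner is Delta.

Delta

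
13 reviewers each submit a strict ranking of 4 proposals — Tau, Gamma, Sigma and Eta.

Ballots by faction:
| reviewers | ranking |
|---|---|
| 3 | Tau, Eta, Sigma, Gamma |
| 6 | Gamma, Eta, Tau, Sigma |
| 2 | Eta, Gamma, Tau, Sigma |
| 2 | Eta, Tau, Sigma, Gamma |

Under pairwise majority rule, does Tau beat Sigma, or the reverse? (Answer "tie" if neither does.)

Ballots ranking Tau above Sigma: 3 + 6 + 2 + 2 = 13.
Ballots ranking Sigma above Tau: 13 − 13 = 0.
Tau wins the head-to-head 13–0.

Tau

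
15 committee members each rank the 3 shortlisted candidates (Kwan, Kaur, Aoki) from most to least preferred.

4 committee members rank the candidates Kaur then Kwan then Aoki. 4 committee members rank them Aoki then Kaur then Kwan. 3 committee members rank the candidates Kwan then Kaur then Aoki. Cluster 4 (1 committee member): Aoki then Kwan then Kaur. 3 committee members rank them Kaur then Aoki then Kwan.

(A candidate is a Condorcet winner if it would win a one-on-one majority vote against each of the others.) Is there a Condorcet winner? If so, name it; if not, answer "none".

Kaur

Pairwise majorities:
Kwan vs Kaur: Kwan preferred on 3+1 = 4 ballots; Kaur wins 11–4.
Kwan vs Aoki: 4+3 = 7 for Kwan, 8 for Aoki — Aoki by 8–7.
Kaur–Aoki: Kaur 10–5.
Kaur defeats every rival head-to-head and is the Condorcet winner.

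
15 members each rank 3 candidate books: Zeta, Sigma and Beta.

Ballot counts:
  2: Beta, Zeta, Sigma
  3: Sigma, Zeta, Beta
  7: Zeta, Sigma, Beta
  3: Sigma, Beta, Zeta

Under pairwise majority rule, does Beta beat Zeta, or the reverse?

Ballots ranking Beta above Zeta: 2 + 3 = 5.
Ballots ranking Zeta above Beta: 15 − 5 = 10.
Zeta wins the head-to-head 10–5.

Zeta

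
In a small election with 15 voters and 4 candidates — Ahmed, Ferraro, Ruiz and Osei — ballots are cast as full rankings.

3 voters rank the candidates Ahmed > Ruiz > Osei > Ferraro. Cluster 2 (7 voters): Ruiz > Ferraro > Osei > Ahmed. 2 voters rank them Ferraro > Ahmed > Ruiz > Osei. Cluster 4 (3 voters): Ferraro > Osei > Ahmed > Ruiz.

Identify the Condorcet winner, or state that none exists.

Check each pair by majority over 15 ballots:
Ahmed vs Ferraro: Ferraro wins 12–3.
Ahmed–Ruiz: Ahmed 8–7.
Ahmed vs Osei: Osei, 10–5.
Ferraro vs Ruiz: Ruiz, 10–5.
Ferraro vs Osei: Ferraro wins 12–3.
Ruiz–Osei: Ruiz 12–3.
No candidate is unbeaten: Ahmed loses to Ferraro; Ferraro loses to Ruiz; Ruiz loses to Ahmed; Osei loses to Ferraro. In particular Ahmed > Ruiz > Ferraro > Ahmed is a majority cycle — no Condorcet winner exists.

none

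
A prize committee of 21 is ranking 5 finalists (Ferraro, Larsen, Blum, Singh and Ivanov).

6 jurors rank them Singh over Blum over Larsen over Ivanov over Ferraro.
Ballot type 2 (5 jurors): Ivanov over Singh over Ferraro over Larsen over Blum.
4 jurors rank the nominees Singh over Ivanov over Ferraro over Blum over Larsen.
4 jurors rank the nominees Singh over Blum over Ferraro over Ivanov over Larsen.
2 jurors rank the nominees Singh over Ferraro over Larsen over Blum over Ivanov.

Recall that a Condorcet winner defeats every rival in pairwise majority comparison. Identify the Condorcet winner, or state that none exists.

Head-to-head results (21 jurors):
Ferraro vs Larsen: Ferraro preferred on 5+4+4+2 = 15 ballots; Ferraro wins 15–6.
Ferraro vs Blum: Ferraro is ranked higher on 5+4+2 = 11 ballots, Blum on 10. Ferraro wins 11–10.
Ferraro vs Singh: Ferraro is ranked higher on 0 ballots, Singh on 21. Singh wins 21–0.
Ferraro vs Ivanov: Ferraro preferred on 4+2 = 6 ballots; Ivanov wins 15–6.
Larsen vs Blum: Larsen is ranked higher on 5+2 = 7 ballots, Blum on 14. Blum wins 14–7.
Larsen vs Singh: 0 to 21, Singh.
Larsen vs Ivanov: Larsen preferred on 6+2 = 8 ballots; Ivanov wins 13–8.
Blum vs Singh: Blum is ranked higher on 0 ballots, Singh on 21. Singh wins 21–0.
Blum vs Ivanov: Blum is ranked higher on 6+4+2 = 12 ballots, Ivanov on 9. Blum wins 12–9.
Singh vs Ivanov: Singh preferred on 6+4+4+2 = 16 ballots; Singh wins 16–5.
Only Singh has no losses; Singh is the Condorcet winner.

Singh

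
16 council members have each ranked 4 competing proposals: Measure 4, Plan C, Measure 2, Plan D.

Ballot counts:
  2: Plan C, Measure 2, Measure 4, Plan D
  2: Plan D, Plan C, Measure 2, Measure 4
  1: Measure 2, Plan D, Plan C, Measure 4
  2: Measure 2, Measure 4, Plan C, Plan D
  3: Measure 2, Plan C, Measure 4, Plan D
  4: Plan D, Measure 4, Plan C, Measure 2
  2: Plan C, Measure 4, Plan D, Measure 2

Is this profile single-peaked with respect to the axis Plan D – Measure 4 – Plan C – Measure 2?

no

Axis positions: Plan D=1, Measure 4=2, Plan C=3, Measure 2=4.
Type 1 (peak Plan C at position 3): ranking walks positions 3-4-2-1, expanding outward from the peak — single-peaked.
Type 2: ranking walks positions 1-3-4-2; Plan C is ranked above Measure 4 even though Measure 4 lies between Plan C and the peak Plan D on the axis — preferences dip and rise again. Not single-peaked.
Type 3: ranking walks positions 4-1-3-2; Plan D is ranked above Plan C even though Plan C lies between Plan D and the peak Measure 2 on the axis — preferences dip and rise again. Not single-peaked.
Type 4: ranking walks positions 4-2-3-1; Measure 4 is ranked above Plan C even though Plan C lies between Measure 4 and the peak Measure 2 on the axis — preferences dip and rise again. Not single-peaked.
Type 5 (peak Measure 2 at position 4): ranking walks positions 4-3-2-1, expanding outward from the peak — single-peaked.
Type 6 (peak Plan D at position 1): ranking walks positions 1-2-3-4, expanding outward from the peak — single-peaked.
Type 7 (peak Plan C at position 3): ranking walks positions 3-2-1-4, expanding outward from the peak — single-peaked.
Type 2 violates single-peakedness, so the profile is not single-peaked on this axis.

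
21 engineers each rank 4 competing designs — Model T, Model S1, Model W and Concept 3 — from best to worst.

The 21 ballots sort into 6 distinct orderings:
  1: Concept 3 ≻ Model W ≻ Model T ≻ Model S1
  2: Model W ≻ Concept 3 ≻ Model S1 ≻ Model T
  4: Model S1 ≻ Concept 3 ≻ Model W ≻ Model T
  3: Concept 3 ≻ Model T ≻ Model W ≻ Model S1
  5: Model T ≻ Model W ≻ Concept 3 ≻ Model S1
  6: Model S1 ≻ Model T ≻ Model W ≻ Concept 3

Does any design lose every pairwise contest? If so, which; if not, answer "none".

none

Pairwise majorities:
Model T vs Model S1: Model T is ranked higher on 1+3+5 = 9 ballots, Model S1 on 12. Model S1 wins 12–9.
Model T vs Model W: Model T wins 14–7.
Model T vs Concept 3: Model T, 11–10.
Model S1 vs Model W: Model W, 11–10.
Model S1 vs Concept 3: 10 to 11, Concept 3.
Model W vs Concept 3: Model W preferred on 2+5+6 = 13 ballots; Model W wins 13–8.
Every design wins at least one matchup (Model T beats Model W; Model S1 beats Model T; Model W beats Model S1; Concept 3 beats Model S1), so there is no Condorcet loser.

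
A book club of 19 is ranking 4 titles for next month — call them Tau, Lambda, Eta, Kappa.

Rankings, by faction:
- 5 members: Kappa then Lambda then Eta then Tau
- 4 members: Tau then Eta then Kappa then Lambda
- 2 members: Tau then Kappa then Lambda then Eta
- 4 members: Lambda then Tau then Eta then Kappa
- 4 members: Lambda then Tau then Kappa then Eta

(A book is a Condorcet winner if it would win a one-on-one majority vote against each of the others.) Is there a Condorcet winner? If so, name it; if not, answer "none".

Check each pair by majority over 19 ballots:
Tau vs Lambda: Lambda, 13–6.
Tau–Eta: Tau 14–5.
Tau vs Kappa: Tau, 14–5.
Lambda–Eta: Lambda 15–4.
Lambda vs Kappa: Kappa, 11–8.
Eta vs Kappa: Kappa, 11–8.
Each book drops at least one matchup (Tau loses to Lambda; Lambda loses to Kappa; Eta loses to Tau; Kappa loses to Tau); the cycle Tau → Kappa → Lambda → Tau rules out a Condorcet winner.

none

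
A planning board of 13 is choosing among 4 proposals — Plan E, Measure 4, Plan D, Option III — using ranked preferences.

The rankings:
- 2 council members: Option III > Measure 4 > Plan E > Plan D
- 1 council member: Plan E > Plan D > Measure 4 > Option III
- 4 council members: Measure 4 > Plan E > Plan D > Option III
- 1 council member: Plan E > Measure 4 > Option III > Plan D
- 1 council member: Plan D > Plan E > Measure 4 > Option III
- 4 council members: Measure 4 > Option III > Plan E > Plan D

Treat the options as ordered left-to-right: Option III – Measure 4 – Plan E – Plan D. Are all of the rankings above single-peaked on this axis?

yes

Axis positions: Option III=1, Measure 4=2, Plan E=3, Plan D=4.
Type 1 (peak Option III at position 1): ranking walks positions 1-2-3-4, expanding outward from the peak — single-peaked.
Type 2 (peak Plan E at position 3): ranking walks positions 3-4-2-1, expanding outward from the peak — single-peaked.
Type 3 (peak Measure 4 at position 2): ranking walks positions 2-3-4-1, expanding outward from the peak — single-peaked.
Type 4 (peak Plan E at position 3): ranking walks positions 3-2-1-4, expanding outward from the peak — single-peaked.
Type 5 (peak Plan D at position 4): ranking walks positions 4-3-2-1, expanding outward from the peak — single-peaked.
Type 6 (peak Measure 4 at position 2): ranking walks positions 2-1-3-4, expanding outward from the peak — single-peaked.
Every ranking is single-peaked on this axis.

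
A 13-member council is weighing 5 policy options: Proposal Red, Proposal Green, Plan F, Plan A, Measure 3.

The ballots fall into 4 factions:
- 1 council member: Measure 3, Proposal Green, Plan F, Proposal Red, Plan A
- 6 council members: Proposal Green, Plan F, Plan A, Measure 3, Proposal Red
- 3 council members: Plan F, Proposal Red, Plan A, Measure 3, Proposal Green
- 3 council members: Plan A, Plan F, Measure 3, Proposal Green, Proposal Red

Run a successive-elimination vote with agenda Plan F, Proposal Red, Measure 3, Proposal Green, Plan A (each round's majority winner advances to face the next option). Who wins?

Proposal Green

Round 1: Plan F vs Proposal Red — 13–0, Plan F advances.
Round 2: Plan F vs Measure 3 — 12–1, Plan F advances.
Round 3: Plan F vs Proposal Green — 6–7, Proposal Green advances.
Round 4: Proposal Green vs Plan A — 7–6, Proposal Green advances.
Proposal Green survives the agenda.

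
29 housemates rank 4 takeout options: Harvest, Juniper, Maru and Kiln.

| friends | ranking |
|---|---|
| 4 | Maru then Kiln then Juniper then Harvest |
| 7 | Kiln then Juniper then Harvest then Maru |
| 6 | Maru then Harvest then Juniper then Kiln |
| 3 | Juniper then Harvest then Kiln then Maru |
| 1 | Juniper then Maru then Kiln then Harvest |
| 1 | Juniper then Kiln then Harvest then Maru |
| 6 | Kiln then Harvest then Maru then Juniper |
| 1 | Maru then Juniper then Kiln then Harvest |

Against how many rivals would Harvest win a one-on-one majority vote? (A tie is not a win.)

1

Harvest against each rival (29 friends):
Harvest–Juniper: Juniper 17–12.
Harvest vs Maru: 17 to 12, Harvest.
Harvest vs Kiln: 9 to 20, Kiln.
Harvest beats Maru; loses to Juniper, Kiln — 1 pairwise win.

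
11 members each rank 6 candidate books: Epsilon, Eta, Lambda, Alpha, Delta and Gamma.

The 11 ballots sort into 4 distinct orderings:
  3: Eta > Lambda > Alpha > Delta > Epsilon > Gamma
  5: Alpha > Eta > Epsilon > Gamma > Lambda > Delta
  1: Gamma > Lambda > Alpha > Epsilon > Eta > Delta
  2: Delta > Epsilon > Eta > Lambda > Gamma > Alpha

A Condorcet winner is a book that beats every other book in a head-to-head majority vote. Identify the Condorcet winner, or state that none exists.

Pairwise majorities:
Epsilon vs Eta: Eta, 8–3.
Epsilon vs Lambda: Epsilon wins 7–4.
Epsilon vs Alpha: Alpha wins 9–2.
Epsilon–Delta: Epsilon 6–5.
Epsilon vs Gamma: Epsilon, 10–1.
Eta–Lambda: Eta 10–1.
Eta–Alpha: Alpha 6–5.
Eta–Delta: Eta 9–2.
Eta–Gamma: Eta 10–1.
Lambda vs Alpha: Lambda wins 6–5.
Lambda–Delta: Lambda 9–2.
Lambda–Gamma: Gamma 6–5.
Alpha vs Delta: Alpha wins 9–2.
Alpha–Gamma: Alpha 8–3.
Delta vs Gamma: Gamma, 6–5.
No book is unbeaten: Epsilon loses to Eta; Eta loses to Alpha; Lambda loses to Epsilon; Alpha loses to Lambda; Delta loses to Epsilon; Gamma loses to Epsilon. In particular Epsilon → Lambda → Alpha → Epsilon is a majority cycle — no Condorcet winner exists.

none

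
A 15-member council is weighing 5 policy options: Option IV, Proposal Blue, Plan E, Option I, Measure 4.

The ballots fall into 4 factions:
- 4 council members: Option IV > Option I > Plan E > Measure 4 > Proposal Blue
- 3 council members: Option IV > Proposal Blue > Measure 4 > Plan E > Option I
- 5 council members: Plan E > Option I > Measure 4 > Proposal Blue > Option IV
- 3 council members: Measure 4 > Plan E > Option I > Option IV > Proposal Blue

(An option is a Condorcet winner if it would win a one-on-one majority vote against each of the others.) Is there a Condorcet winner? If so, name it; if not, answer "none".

Plan E

Pairwise majorities:
Option IV–Proposal Blue: Option IV 10–5.
Option IV vs Plan E: Plan E, 8–7.
Option IV vs Option I: Option I, 8–7.
Option IV vs Measure 4: Measure 4, 8–7.
Proposal Blue–Plan E: Plan E 12–3.
Proposal Blue vs Option I: Option I wins 12–3.
Proposal Blue–Measure 4: Measure 4 12–3.
Plan E vs Option I: Plan E wins 11–4.
Plan E vs Measure 4: Plan E, 9–6.
Option I vs Measure 4: Option I, 9–6.
Plan E defeats every rival head-to-head and is the Condorcet winner.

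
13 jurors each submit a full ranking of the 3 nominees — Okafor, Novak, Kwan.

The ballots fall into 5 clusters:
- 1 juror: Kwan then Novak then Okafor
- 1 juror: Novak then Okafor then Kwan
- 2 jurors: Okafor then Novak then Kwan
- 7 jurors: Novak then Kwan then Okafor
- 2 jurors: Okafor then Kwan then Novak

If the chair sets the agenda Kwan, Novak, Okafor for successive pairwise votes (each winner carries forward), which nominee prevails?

Novak

Round 1: Kwan vs Novak — 3–10, Novak advances.
Round 2: Novak vs Okafor — 9–4, Novak advances.
Novak survives the agenda.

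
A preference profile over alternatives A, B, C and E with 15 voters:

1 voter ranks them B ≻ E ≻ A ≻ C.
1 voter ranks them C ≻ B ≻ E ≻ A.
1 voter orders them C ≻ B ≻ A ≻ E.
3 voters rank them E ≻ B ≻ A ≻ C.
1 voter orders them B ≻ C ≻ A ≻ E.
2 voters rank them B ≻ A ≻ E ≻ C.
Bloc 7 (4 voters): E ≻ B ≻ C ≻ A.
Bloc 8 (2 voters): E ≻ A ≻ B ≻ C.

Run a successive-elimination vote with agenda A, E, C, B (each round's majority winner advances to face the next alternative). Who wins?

E

Round 1: A vs E — 4–11, E advances.
Round 2: E vs C — 12–3, E advances.
Round 3: E vs B — 9–6, E advances.
The agenda winner is E.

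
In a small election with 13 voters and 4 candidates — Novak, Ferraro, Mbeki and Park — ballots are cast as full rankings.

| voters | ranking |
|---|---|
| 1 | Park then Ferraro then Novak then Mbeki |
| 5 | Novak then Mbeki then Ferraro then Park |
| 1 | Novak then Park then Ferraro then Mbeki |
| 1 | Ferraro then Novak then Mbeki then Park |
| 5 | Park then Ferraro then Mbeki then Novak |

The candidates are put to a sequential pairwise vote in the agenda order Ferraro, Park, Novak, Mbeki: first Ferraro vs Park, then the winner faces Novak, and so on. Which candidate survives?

Novak

Round 1: Ferraro vs Park — 6–7, Park advances.
Round 2: Park vs Novak — 6–7, Novak advances.
Round 3: Novak vs Mbeki — 8–5, Novak advances.
Novak survives the agenda.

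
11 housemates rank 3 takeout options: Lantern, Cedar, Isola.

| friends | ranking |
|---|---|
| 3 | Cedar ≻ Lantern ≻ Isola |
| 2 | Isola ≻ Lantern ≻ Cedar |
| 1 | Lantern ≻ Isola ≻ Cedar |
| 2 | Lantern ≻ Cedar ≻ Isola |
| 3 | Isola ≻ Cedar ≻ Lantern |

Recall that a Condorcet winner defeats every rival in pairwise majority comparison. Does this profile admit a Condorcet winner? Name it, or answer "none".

none

Head-to-head results (11 friends):
Lantern vs Cedar: Lantern is ranked higher on 2+1+2 = 5 ballots, Cedar on 6. Cedar wins 6–5.
Lantern vs Isola: Lantern wins 6–5.
Cedar vs Isola: 3+2 = 5 for Cedar, 6 for Isola — Isola by 6–5.
Each restaurant drops at least one matchup (Lantern loses to Cedar; Cedar loses to Isola; Isola loses to Lantern); the cycle Lantern → Isola → Cedar → Lantern rules out a Condorcet winner.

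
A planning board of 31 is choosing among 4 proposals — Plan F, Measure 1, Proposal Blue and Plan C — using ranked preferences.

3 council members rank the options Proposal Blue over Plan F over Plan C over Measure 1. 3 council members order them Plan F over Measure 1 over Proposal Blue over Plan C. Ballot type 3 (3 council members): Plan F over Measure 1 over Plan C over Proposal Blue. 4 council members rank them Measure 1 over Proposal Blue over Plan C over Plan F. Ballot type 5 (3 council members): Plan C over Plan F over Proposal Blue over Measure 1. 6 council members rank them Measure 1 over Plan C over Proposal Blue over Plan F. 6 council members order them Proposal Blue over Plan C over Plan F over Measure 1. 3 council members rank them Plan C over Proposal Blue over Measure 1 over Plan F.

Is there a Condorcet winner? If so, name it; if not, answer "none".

Head-to-head results (31 council members):
Plan F vs Measure 1: 3+3+3+3+6 = 18 for Plan F, 13 for Measure 1 — Plan F by 18–13.
Plan F vs Proposal Blue: 9 to 22, Proposal Blue.
Plan F vs Plan C: 9 to 22, Plan C.
Measure 1 vs Proposal Blue: 16 to 15, Measure 1.
Measure 1 vs Plan C: Measure 1 is ranked higher on 3+3+4+6 = 16 ballots, Plan C on 15. Measure 1 wins 16–15.
Proposal Blue vs Plan C: Proposal Blue is ranked higher on 3+3+4+6 = 16 ballots, Plan C on 15. Proposal Blue wins 16–15.
Each option drops at least one matchup (Plan F loses to Proposal Blue; Measure 1 loses to Plan F; Proposal Blue loses to Measure 1; Plan C loses to Measure 1); the cycle Plan F > Measure 1 > Proposal Blue > Plan F rules out a Condorcet winner.

none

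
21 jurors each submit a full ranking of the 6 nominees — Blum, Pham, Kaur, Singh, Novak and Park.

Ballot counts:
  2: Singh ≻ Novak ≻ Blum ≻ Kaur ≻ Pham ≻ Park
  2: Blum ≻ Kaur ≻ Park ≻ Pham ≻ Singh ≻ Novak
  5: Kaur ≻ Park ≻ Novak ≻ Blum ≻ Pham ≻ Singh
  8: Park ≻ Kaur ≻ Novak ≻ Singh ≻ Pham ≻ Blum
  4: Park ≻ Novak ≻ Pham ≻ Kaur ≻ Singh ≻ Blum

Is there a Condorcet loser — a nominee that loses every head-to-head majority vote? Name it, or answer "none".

Blum

Pairwise majorities:
Blum vs Pham: 2+2+5 = 9 for Blum, 12 for Pham — Pham by 12–9.
Blum vs Kaur: 2+2 = 4 for Blum, 17 for Kaur — Kaur by 17–4.
Blum vs Singh: Blum preferred on 2+5 = 7 ballots; Singh wins 14–7.
Blum vs Novak: Novak, 19–2.
Blum vs Park: Blum preferred on 2+2 = 4 ballots; Park wins 17–4.
Pham–Kaur: Kaur 17–4.
Pham vs Singh: Pham, 11–10.
Pham vs Novak: Pham is ranked higher on 2 ballots, Novak on 19. Novak wins 19–2.
Pham vs Park: Pham preferred on 2 ballots; Park wins 19–2.
Kaur vs Singh: Kaur wins 19–2.
Kaur vs Novak: Kaur, 15–6.
Kaur–Park: Park 12–9.
Singh vs Novak: Novak wins 17–4.
Singh vs Park: Singh is ranked higher on 2 ballots, Park on 19. Park wins 19–2.
Novak vs Park: 2 to 19, Park.
Blum is beaten in every head-to-head and is the Condorcet loser.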